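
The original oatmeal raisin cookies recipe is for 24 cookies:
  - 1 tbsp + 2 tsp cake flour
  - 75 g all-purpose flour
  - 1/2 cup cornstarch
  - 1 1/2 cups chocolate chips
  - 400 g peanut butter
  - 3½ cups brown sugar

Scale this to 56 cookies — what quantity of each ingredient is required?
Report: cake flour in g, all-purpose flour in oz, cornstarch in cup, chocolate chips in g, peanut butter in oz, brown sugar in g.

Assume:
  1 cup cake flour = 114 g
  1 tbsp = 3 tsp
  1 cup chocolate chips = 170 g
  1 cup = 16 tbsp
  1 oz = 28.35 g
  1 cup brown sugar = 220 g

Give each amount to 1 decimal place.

cake flour: 27.7 g; all-purpose flour: 6.2 oz; cornstarch: 1.2 cup; chocolate chips: 595.0 g; peanut butter: 32.9 oz; brown sugar: 1796.7 g

Scaling factor: 56/24 = 7/3.
cake flour: (1 tbsp + 2 tsp = 5/3 tbsp) × 7/3 ÷ 16 tbsp/cup × 114 g/cup ≈ 27.7 g
all-purpose flour: 75 g × 7/3 ÷ 28.35 g/oz ≈ 6.2 oz
cornstarch: 0.5 cup × 7/3 ≈ 1.2 cup
chocolate chips: 1.5 cup × 7/3 × 170 g/cup = 595.0 g
peanut butter: 400 g × 7/3 ÷ 28.35 g/oz ≈ 32.9 oz
brown sugar: 3.5 cup × 7/3 × 220 g/cup ≈ 1796.7 g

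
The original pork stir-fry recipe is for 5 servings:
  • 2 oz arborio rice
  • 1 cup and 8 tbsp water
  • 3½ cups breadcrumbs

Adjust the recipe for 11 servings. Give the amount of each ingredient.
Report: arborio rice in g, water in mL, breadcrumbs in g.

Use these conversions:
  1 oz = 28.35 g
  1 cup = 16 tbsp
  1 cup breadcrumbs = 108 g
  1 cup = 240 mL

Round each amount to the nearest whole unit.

arborio rice: 125 g; water: 792 mL; breadcrumbs: 832 g

Scaling factor: 11/5 = 2.2.
arborio rice: 2 oz × 11/5 × 28.35 g/oz ≈ 125 g
water: (1 cup + 8 tbsp = 1.5 cup) × 11/5 × 240 mL/cup = 792 mL
breadcrumbs: 3.5 cup × 11/5 × 108 g/cup ≈ 832 g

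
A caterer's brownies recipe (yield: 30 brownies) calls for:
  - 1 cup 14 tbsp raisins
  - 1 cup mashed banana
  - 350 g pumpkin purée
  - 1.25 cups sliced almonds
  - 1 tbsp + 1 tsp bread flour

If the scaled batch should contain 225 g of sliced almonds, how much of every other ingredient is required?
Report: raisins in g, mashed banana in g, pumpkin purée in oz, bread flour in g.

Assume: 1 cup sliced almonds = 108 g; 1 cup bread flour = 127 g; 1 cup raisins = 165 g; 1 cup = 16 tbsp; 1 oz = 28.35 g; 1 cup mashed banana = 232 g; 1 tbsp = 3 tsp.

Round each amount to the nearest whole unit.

The original recipe has 135 g of sliced almonds, so the scaling factor is 225 ÷ 135 = 5/3.
raisins: (1 cup + 14 tbsp = 1.875 cup) × 5/3 × 165 g/cup ≈ 516 g
mashed banana: 1 cup × 5/3 × 232 g/cup ≈ 387 g
pumpkin purée: 350 g × 5/3 ÷ 28.35 g/oz ≈ 21 oz
bread flour: (1 tbsp + 1 tsp = 4/3 tbsp) × 5/3 ÷ 16 tbsp/cup × 127 g/cup ≈ 18 g

raisins: 516 g; mashed banana: 387 g; pumpkin purée: 21 oz; bread flour: 18 g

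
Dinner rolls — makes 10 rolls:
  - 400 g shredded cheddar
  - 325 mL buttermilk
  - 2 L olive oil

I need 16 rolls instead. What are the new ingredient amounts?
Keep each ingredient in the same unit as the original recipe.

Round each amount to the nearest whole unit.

shredded cheddar: 640 g; buttermilk: 520 mL; olive oil: 3 L

Scaling factor: 16/10 = 8/5 = 1.6.
shredded cheddar: 400 g × 8/5 = 640 g
buttermilk: 325 mL × 8/5 = 520 mL
olive oil: 2 L × 8/5 ≈ 3 L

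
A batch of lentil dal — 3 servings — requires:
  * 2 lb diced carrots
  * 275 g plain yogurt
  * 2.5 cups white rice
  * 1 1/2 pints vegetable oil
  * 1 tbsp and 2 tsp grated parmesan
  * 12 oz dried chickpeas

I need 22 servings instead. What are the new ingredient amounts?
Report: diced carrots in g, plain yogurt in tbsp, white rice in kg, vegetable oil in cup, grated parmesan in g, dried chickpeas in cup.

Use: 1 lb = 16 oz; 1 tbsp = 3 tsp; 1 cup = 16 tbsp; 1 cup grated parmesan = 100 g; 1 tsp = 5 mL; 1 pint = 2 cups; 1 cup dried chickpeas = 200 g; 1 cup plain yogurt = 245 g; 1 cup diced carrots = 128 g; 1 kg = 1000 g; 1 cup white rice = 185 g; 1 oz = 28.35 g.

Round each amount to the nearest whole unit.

diced carrots: 6653 g; plain yogurt: 132 tbsp; white rice: 3 kg; vegetable oil: 22 cup; grated parmesan: 76 g; dried chickpeas: 12 cup

Scaling factor: 22/3.
diced carrots: 2 lb × 22/3 × 16 oz/lb × 28.35 g/oz ≈ 6653 g
plain yogurt: 275 g × 22/3 ÷ 245 g/cup × 16 tbsp/cup ≈ 132 tbsp
white rice: 2.5 cup × 22/3 × 185 g/cup ÷ 1000 g/kg ≈ 3 kg
vegetable oil: 1.5 pint × 22/3 × 2 cup/pint = 22 cup
grated parmesan: (1 tbsp + 2 tsp = 5/3 tbsp) × 22/3 ÷ 16 tbsp/cup × 100 g/cup ≈ 76 g
dried chickpeas: 12 oz × 22/3 × 28.35 g/oz ÷ 200 g/cup ≈ 12 cup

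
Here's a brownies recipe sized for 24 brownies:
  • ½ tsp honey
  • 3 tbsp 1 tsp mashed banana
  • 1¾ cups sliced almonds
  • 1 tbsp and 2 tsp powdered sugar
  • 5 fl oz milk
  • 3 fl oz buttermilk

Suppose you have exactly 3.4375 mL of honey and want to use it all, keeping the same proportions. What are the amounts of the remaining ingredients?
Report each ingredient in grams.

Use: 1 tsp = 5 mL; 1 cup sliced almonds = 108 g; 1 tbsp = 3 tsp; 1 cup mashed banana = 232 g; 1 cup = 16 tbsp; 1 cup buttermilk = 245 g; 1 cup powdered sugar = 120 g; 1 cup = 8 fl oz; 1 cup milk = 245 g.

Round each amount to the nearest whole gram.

mashed banana: 66 g; sliced almonds: 260 g; powdered sugar: 17 g; milk: 211 g; buttermilk: 126 g

The original recipe has 2.5 mL of honey, so the scaling factor is 3.4375 ÷ 2.5 = 11/8 = 1.375.
mashed banana: (3 tbsp + 1 tsp = 10/3 tbsp) × 11/8 ÷ 16 tbsp/cup × 232 g/cup ≈ 66 g
sliced almonds: 1.75 cup × 11/8 × 108 g/cup ≈ 260 g
powdered sugar: (1 tbsp + 2 tsp = 5/3 tbsp) × 11/8 ÷ 16 tbsp/cup × 120 g/cup ≈ 17 g
milk: 5 fl oz × 11/8 ÷ 8 fl oz/cup × 245 g/cup ≈ 211 g
buttermilk: 3 fl oz × 11/8 ÷ 8 fl oz/cup × 245 g/cup ≈ 126 g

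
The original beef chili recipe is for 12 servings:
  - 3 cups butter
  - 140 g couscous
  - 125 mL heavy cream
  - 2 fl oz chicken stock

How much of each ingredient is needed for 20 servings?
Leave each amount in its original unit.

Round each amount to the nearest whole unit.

butter: 5 cup; couscous: 233 g; heavy cream: 208 mL; chicken stock: 3 fl oz

Scaling factor: 20/12 = 5/3.
butter: 3 cup × 5/3 = 5 cup
couscous: 140 g × 5/3 ≈ 233 g
heavy cream: 125 mL × 5/3 ≈ 208 mL
chicken stock: 2 fl oz × 5/3 ≈ 3 fl oz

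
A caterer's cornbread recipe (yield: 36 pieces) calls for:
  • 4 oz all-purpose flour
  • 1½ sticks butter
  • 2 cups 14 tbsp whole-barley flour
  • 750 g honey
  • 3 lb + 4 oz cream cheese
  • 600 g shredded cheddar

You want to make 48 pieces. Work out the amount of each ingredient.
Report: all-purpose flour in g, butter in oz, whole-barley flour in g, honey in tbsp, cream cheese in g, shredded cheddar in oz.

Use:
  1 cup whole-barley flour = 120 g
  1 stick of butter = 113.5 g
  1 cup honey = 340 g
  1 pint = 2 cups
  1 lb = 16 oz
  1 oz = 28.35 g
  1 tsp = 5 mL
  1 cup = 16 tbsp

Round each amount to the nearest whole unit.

Scaling factor: 48/36 = 4/3.
all-purpose flour: 4 oz × 4/3 × 28.35 g/oz ≈ 151 g
butter: 1.5 stick × 4/3 × 113.5 g/stick ÷ 28.35 g/oz ≈ 8 oz
whole-barley flour: (2 cup + 14 tbsp = 2.875 cup) × 4/3 × 120 g/cup = 460 g
honey: 750 g × 4/3 ÷ 340 g/cup × 16 tbsp/cup ≈ 47 tbsp
cream cheese: (3 lb + 4 oz = 3.25 lb) × 4/3 × 16 oz/lb × 28.35 g/oz ≈ 1966 g
shredded cheddar: 600 g × 4/3 ÷ 28.35 g/oz ≈ 28 oz

all-purpose flour: 151 g; butter: 8 oz; whole-barley flour: 460 g; honey: 47 tbsp; cream cheese: 1966 g; shredded cheddar: 28 oz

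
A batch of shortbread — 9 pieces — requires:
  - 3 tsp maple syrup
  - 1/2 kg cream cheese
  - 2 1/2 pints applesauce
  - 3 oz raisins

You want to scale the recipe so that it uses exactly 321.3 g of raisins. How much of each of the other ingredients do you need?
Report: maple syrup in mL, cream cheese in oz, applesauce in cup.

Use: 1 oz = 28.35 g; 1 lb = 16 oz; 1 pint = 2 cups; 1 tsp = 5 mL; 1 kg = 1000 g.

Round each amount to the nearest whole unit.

The original recipe has 85.05 g of raisins, so the scaling factor is 321.3 ÷ 85.05 = 34/9.
maple syrup: 3 tsp × 34/9 × 5 mL/tsp ≈ 57 mL
cream cheese: 0.5 kg × 34/9 × 1000 g/kg ÷ 28.35 g/oz ≈ 67 oz
applesauce: 2.5 pint × 34/9 × 2 cup/pint ≈ 19 cup

maple syrup: 57 mL; cream cheese: 67 oz; applesauce: 19 cup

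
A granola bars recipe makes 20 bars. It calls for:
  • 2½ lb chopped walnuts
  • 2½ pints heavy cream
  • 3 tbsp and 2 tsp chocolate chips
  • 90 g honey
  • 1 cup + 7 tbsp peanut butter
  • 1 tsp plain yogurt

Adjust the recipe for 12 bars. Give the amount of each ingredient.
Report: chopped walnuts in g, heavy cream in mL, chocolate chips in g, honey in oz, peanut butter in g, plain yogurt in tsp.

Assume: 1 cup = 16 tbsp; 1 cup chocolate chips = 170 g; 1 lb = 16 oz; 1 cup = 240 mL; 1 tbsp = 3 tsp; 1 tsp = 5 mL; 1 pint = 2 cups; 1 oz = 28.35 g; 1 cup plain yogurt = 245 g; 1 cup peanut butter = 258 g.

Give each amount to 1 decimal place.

chopped walnuts: 680.4 g; heavy cream: 720.0 mL; chocolate chips: 23.4 g; honey: 1.9 oz; peanut butter: 222.5 g; plain yogurt: 0.6 tsp

Scaling factor: 12/20 = 3/5 = 0.6.
chopped walnuts: 2.5 lb × 3/5 × 16 oz/lb × 28.35 g/oz = 680.4 g
heavy cream: 2.5 pint × 3/5 × 2 cup/pint × 240 mL/cup = 720.0 mL
chocolate chips: (3 tbsp + 2 tsp = 11/3 tbsp) × 3/5 ÷ 16 tbsp/cup × 170 g/cup ≈ 23.4 g
honey: 90 g × 3/5 ÷ 28.35 g/oz ≈ 1.9 oz
peanut butter: (1 cup + 7 tbsp = 1.4375 cup) × 3/5 × 258 g/cup ≈ 222.5 g
plain yogurt: 1 tsp × 3/5 = 0.6 tsp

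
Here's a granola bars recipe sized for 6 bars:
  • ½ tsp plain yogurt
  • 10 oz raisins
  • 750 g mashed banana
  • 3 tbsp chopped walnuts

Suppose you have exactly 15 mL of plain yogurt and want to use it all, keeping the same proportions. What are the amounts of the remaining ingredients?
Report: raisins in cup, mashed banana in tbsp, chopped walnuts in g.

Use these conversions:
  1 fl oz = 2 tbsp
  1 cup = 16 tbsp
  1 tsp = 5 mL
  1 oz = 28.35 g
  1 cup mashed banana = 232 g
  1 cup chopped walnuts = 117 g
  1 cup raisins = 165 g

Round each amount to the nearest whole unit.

raisins: 10 cup; mashed banana: 310 tbsp; chopped walnuts: 132 g

The original recipe has 2.5 mL of plain yogurt, so the scaling factor is 15 ÷ 2.5 = 6.
raisins: 10 oz × 6 × 28.35 g/oz ÷ 165 g/cup ≈ 10 cup
mashed banana: 750 g × 6 ÷ 232 g/cup × 16 tbsp/cup ≈ 310 tbsp
chopped walnuts: 3 tbsp × 6 ÷ 16 tbsp/cup × 117 g/cup ≈ 132 g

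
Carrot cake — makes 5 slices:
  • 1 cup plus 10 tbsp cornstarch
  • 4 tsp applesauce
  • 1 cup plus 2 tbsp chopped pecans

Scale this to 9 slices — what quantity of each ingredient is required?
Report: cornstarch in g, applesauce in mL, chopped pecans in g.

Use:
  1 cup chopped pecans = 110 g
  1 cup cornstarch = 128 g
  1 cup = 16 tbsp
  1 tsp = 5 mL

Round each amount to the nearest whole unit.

Scaling factor: 9/5 = 1.8.
cornstarch: (1 cup + 10 tbsp = 1.625 cup) × 9/5 × 128 g/cup ≈ 374 g
applesauce: 4 tsp × 9/5 × 5 mL/tsp = 36 mL
chopped pecans: (1 cup + 2 tbsp = 1.125 cup) × 9/5 × 110 g/cup ≈ 223 g

cornstarch: 374 g; applesauce: 36 mL; chopped pecans: 223 g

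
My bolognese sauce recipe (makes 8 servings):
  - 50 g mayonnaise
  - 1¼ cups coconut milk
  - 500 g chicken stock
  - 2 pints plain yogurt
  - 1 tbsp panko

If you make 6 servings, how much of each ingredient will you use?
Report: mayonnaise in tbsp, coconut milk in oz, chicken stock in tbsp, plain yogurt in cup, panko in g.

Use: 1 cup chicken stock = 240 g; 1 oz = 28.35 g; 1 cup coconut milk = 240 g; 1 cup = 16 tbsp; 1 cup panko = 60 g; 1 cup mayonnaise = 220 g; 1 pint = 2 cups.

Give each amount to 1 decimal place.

mayonnaise: 2.7 tbsp; coconut milk: 7.9 oz; chicken stock: 25.0 tbsp; plain yogurt: 3.0 cup; panko: 2.8 g

Scaling factor: 6/8 = 3/4 = 0.75.
mayonnaise: 50 g × 3/4 ÷ 220 g/cup × 16 tbsp/cup ≈ 2.7 tbsp
coconut milk: 1.25 cup × 3/4 × 240 g/cup ÷ 28.35 g/oz ≈ 7.9 oz
chicken stock: 500 g × 3/4 ÷ 240 g/cup × 16 tbsp/cup = 25.0 tbsp
plain yogurt: 2 pint × 3/4 × 2 cup/pint = 3.0 cup
panko: 1 tbsp × 3/4 ÷ 16 tbsp/cup × 60 g/cup ≈ 2.8 g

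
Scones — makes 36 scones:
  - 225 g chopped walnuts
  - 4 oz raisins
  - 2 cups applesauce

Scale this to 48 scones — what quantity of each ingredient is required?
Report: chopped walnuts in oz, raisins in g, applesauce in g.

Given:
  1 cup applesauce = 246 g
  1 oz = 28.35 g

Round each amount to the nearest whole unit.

Scaling factor: 48/36 = 4/3.
chopped walnuts: 225 g × 4/3 ÷ 28.35 g/oz ≈ 11 oz
raisins: 4 oz × 4/3 × 28.35 g/oz ≈ 151 g
applesauce: 2 cup × 4/3 × 246 g/cup = 656 g

chopped walnuts: 11 oz; raisins: 151 g; applesauce: 656 g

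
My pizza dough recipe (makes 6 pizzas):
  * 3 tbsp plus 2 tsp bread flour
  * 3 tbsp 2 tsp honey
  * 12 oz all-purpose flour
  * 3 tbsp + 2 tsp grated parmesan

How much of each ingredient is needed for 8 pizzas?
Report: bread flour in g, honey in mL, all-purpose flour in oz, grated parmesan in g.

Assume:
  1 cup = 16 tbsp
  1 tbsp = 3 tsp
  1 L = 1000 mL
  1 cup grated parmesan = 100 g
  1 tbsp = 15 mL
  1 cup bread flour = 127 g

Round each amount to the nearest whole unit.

bread flour: 39 g; honey: 73 mL; all-purpose flour: 16 oz; grated parmesan: 31 g

Scaling factor: 8/6 = 4/3.
bread flour: (3 tbsp + 2 tsp = 11/3 tbsp) × 4/3 ÷ 16 tbsp/cup × 127 g/cup ≈ 39 g
honey: (3 tbsp + 2 tsp = 11/3 tbsp) × 4/3 × 15 mL/tbsp ≈ 73 mL
all-purpose flour: 12 oz × 4/3 = 16 oz
grated parmesan: (3 tbsp + 2 tsp = 11/3 tbsp) × 4/3 ÷ 16 tbsp/cup × 100 g/cup ≈ 31 g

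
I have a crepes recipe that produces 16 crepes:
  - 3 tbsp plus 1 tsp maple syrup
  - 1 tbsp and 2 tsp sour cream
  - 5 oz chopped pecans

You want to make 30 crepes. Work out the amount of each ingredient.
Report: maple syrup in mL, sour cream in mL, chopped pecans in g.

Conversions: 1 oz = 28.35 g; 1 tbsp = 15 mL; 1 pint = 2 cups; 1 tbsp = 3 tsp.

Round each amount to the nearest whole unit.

maple syrup: 94 mL; sour cream: 47 mL; chopped pecans: 266 g

Scaling factor: 30/16 = 15/8 = 1.875.
maple syrup: (3 tbsp + 1 tsp = 10/3 tbsp) × 15/8 × 15 mL/tbsp ≈ 94 mL
sour cream: (1 tbsp + 2 tsp = 5/3 tbsp) × 15/8 × 15 mL/tbsp ≈ 47 mL
chopped pecans: 5 oz × 15/8 × 28.35 g/oz ≈ 266 g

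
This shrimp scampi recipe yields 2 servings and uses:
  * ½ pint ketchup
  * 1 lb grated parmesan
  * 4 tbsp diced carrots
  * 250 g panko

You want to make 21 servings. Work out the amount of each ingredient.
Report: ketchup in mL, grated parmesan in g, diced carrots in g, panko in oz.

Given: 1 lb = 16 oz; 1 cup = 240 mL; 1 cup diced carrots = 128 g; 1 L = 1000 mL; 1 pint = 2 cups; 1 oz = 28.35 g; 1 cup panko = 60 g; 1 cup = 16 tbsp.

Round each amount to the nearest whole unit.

ketchup: 2520 mL; grated parmesan: 4763 g; diced carrots: 336 g; panko: 93 oz

Scaling factor: 21/2 = 10.5.
ketchup: 0.5 pint × 21/2 × 2 cup/pint × 240 mL/cup = 2520 mL
grated parmesan: 1 lb × 21/2 × 16 oz/lb × 28.35 g/oz ≈ 4763 g
diced carrots: 4 tbsp × 21/2 ÷ 16 tbsp/cup × 128 g/cup = 336 g
panko: 250 g × 21/2 ÷ 28.35 g/oz ≈ 93 oz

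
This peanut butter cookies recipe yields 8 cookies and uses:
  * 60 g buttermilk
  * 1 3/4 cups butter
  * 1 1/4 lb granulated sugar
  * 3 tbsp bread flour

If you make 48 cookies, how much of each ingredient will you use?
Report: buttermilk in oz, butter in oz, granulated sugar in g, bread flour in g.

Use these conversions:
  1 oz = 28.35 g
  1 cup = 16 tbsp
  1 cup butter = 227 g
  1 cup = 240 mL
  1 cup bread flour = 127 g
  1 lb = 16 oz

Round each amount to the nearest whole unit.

Scaling factor: 48/8 = 6.
buttermilk: 60 g × 6 ÷ 28.35 g/oz ≈ 13 oz
butter: 1.75 cup × 6 × 227 g/cup ÷ 28.35 g/oz ≈ 84 oz
granulated sugar: 1.25 lb × 6 × 16 oz/lb × 28.35 g/oz = 3402 g
bread flour: 3 tbsp × 6 ÷ 16 tbsp/cup × 127 g/cup ≈ 143 g

buttermilk: 13 oz; butter: 84 oz; granulated sugar: 3402 g; bread flour: 143 g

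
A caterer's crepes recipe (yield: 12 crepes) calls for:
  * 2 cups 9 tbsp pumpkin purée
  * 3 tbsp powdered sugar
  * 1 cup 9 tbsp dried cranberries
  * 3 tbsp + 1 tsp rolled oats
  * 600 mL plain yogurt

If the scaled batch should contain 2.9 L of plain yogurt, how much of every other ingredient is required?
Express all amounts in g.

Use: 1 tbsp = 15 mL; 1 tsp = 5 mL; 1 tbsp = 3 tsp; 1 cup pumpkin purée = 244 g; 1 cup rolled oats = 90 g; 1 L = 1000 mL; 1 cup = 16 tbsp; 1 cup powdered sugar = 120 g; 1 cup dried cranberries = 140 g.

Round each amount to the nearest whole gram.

The original recipe has 0.6 L of plain yogurt, so the scaling factor is 2.9 ÷ 0.6 = 29/6.
pumpkin purée: (2 cup + 9 tbsp = 2.5625 cup) × 29/6 × 244 g/cup ≈ 3022 g
powdered sugar: 3 tbsp × 29/6 ÷ 16 tbsp/cup × 120 g/cup ≈ 109 g
dried cranberries: (1 cup + 9 tbsp = 1.5625 cup) × 29/6 × 140 g/cup ≈ 1057 g
rolled oats: (3 tbsp + 1 tsp = 10/3 tbsp) × 29/6 ÷ 16 tbsp/cup × 90 g/cup ≈ 91 g

pumpkin purée: 3022 g; powdered sugar: 109 g; dried cranberries: 1057 g; rolled oats: 91 g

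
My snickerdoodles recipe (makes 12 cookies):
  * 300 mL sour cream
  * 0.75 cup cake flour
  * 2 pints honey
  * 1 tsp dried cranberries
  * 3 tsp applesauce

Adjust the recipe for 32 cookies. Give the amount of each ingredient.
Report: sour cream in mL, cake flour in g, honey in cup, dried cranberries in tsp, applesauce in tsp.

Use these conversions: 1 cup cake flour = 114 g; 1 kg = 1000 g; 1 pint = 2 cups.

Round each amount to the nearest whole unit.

sour cream: 800 mL; cake flour: 228 g; honey: 11 cup; dried cranberries: 3 tsp; applesauce: 8 tsp

Scaling factor: 32/12 = 8/3.
sour cream: 300 mL × 8/3 = 800 mL
cake flour: 0.75 cup × 8/3 × 114 g/cup = 228 g
honey: 2 pint × 8/3 × 2 cup/pint ≈ 11 cup
dried cranberries: 1 tsp × 8/3 ≈ 3 tsp
applesauce: 3 tsp × 8/3 = 8 tsp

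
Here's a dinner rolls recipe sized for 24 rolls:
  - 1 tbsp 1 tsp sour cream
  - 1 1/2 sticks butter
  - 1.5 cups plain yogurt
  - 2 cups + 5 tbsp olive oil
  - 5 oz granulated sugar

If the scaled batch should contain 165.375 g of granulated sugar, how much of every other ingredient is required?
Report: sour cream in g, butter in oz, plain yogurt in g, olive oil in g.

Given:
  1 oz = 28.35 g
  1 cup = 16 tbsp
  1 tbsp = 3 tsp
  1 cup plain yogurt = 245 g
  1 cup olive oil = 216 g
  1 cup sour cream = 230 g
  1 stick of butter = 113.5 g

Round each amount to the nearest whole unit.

sour cream: 22 g; butter: 7 oz; plain yogurt: 429 g; olive oil: 583 g

The original recipe has 141.75 g of granulated sugar, so the scaling factor is 165.375 ÷ 141.75 = 7/6.
sour cream: (1 tbsp + 1 tsp = 4/3 tbsp) × 7/6 ÷ 16 tbsp/cup × 230 g/cup ≈ 22 g
butter: 1.5 stick × 7/6 × 113.5 g/stick ÷ 28.35 g/oz ≈ 7 oz
plain yogurt: 1.5 cup × 7/6 × 245 g/cup ≈ 429 g
olive oil: (2 cup + 5 tbsp = 2.3125 cup) × 7/6 × 216 g/cup ≈ 583 g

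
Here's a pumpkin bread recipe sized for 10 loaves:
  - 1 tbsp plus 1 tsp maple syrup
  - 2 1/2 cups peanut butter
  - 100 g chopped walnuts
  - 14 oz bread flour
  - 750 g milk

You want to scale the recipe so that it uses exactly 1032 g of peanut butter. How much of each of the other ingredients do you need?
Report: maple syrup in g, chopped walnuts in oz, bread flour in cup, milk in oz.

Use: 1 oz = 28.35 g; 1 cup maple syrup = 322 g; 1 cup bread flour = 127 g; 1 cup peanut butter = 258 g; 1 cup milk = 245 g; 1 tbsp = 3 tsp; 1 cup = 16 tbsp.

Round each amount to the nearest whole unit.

The original recipe has 645 g of peanut butter, so the scaling factor is 1032 ÷ 645 = 8/5 = 1.6.
maple syrup: (1 tbsp + 1 tsp = 4/3 tbsp) × 8/5 ÷ 16 tbsp/cup × 322 g/cup ≈ 43 g
chopped walnuts: 100 g × 8/5 ÷ 28.35 g/oz ≈ 6 oz
bread flour: 14 oz × 8/5 × 28.35 g/oz ÷ 127 g/cup ≈ 5 cup
milk: 750 g × 8/5 ÷ 28.35 g/oz ≈ 42 oz

maple syrup: 43 g; chopped walnuts: 6 oz; bread flour: 5 cup; milk: 42 oz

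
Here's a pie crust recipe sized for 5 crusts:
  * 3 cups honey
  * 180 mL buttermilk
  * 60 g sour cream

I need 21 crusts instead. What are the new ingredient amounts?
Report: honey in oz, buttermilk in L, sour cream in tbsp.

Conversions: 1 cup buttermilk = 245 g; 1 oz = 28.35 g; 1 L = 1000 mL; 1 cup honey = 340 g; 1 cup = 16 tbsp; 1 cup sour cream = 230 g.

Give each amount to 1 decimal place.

Scaling factor: 21/5 = 4.2.
honey: 3 cup × 21/5 × 340 g/cup ÷ 28.35 g/oz ≈ 151.1 oz
buttermilk: 180 mL × 21/5 ÷ 1000 mL/L ≈ 0.8 L
sour cream: 60 g × 21/5 ÷ 230 g/cup × 16 tbsp/cup ≈ 17.5 tbsp

honey: 151.1 oz; buttermilk: 0.8 L; sour cream: 17.5 tbsp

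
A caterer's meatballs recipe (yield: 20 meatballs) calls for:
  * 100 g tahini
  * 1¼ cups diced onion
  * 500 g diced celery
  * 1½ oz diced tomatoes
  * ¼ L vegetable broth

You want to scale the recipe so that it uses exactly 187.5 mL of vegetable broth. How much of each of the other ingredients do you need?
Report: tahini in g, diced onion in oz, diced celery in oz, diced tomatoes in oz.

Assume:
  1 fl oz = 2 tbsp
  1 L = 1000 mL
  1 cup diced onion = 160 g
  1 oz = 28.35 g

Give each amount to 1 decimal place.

tahini: 75.0 g; diced onion: 5.3 oz; diced celery: 13.2 oz; diced tomatoes: 1.1 oz

The original recipe has 250 mL of vegetable broth, so the scaling factor is 187.5 ÷ 250 = 3/4 = 0.75.
tahini: 100 g × 3/4 = 75.0 g
diced onion: 1.25 cup × 3/4 × 160 g/cup ÷ 28.35 g/oz ≈ 5.3 oz
diced celery: 500 g × 3/4 ÷ 28.35 g/oz ≈ 13.2 oz
diced tomatoes: 1.5 oz × 3/4 ≈ 1.1 oz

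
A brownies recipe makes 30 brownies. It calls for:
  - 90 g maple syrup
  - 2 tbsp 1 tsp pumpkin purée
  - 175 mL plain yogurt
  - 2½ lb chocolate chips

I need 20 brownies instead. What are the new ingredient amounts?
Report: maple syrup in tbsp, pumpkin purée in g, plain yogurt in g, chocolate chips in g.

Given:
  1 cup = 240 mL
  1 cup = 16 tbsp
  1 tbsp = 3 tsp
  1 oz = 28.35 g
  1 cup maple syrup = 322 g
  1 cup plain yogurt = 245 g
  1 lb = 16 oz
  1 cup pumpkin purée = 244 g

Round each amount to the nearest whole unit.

Scaling factor: 20/30 = 2/3.
maple syrup: 90 g × 2/3 ÷ 322 g/cup × 16 tbsp/cup ≈ 3 tbsp
pumpkin purée: (2 tbsp + 1 tsp = 7/3 tbsp) × 2/3 ÷ 16 tbsp/cup × 244 g/cup ≈ 24 g
plain yogurt: 175 mL × 2/3 ÷ 240 mL/cup × 245 g/cup ≈ 119 g
chocolate chips: 2.5 lb × 2/3 × 16 oz/lb × 28.35 g/oz = 756 g

maple syrup: 3 tbsp; pumpkin purée: 24 g; plain yogurt: 119 g; chocolate chips: 756 g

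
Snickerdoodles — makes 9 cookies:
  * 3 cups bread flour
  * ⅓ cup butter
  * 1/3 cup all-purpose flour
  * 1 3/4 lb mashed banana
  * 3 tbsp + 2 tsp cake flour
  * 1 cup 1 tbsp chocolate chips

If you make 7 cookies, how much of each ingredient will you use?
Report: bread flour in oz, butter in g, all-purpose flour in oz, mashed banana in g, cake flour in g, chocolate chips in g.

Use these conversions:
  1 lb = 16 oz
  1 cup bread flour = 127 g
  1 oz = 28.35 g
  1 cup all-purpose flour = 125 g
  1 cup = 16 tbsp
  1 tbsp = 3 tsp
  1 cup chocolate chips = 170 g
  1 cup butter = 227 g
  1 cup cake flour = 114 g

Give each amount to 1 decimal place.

bread flour: 10.5 oz; butter: 58.9 g; all-purpose flour: 1.1 oz; mashed banana: 617.4 g; cake flour: 20.3 g; chocolate chips: 140.5 g

Scaling factor: 7/9.
bread flour: 3 cup × 7/9 × 127 g/cup ÷ 28.35 g/oz ≈ 10.5 oz
butter: 1/3 cup × 7/9 × 227 g/cup ≈ 58.9 g
all-purpose flour: 1/3 cup × 7/9 × 125 g/cup ÷ 28.35 g/oz ≈ 1.1 oz
mashed banana: 1.75 lb × 7/9 × 16 oz/lb × 28.35 g/oz = 617.4 g
cake flour: (3 tbsp + 2 tsp = 11/3 tbsp) × 7/9 ÷ 16 tbsp/cup × 114 g/cup ≈ 20.3 g
chocolate chips: (1 cup + 1 tbsp = 1.0625 cup) × 7/9 × 170 g/cup ≈ 140.5 g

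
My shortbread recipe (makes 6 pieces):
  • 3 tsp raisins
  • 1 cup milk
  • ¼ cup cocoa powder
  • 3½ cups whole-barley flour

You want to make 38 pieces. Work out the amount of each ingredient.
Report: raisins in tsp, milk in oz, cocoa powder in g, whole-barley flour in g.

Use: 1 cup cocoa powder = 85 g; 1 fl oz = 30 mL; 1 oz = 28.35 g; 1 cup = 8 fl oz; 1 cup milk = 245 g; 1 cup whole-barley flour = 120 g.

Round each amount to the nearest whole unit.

Scaling factor: 38/6 = 19/3.
raisins: 3 tsp × 19/3 = 19 tsp
milk: 1 cup × 19/3 × 245 g/cup ÷ 28.35 g/oz ≈ 55 oz
cocoa powder: 0.25 cup × 19/3 × 85 g/cup ≈ 135 g
whole-barley flour: 3.5 cup × 19/3 × 120 g/cup = 2660 g

raisins: 19 tsp; milk: 55 oz; cocoa powder: 135 g; whole-barley flour: 2660 g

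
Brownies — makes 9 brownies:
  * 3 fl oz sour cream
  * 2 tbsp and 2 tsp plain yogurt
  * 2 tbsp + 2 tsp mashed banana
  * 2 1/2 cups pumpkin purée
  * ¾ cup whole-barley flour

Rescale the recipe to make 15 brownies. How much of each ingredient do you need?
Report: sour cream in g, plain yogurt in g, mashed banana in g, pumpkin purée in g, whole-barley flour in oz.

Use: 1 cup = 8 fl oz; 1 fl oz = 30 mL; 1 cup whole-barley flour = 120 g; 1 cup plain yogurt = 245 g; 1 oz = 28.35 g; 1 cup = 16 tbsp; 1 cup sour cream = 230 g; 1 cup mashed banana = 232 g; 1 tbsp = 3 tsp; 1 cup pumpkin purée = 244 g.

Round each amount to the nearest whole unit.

sour cream: 144 g; plain yogurt: 68 g; mashed banana: 64 g; pumpkin purée: 1017 g; whole-barley flour: 5 oz

Scaling factor: 15/9 = 5/3.
sour cream: 3 fl oz × 5/3 ÷ 8 fl oz/cup × 230 g/cup ≈ 144 g
plain yogurt: (2 tbsp + 2 tsp = 8/3 tbsp) × 5/3 ÷ 16 tbsp/cup × 245 g/cup ≈ 68 g
mashed banana: (2 tbsp + 2 tsp = 8/3 tbsp) × 5/3 ÷ 16 tbsp/cup × 232 g/cup ≈ 64 g
pumpkin purée: 2.5 cup × 5/3 × 244 g/cup ≈ 1017 g
whole-barley flour: 0.75 cup × 5/3 × 120 g/cup ÷ 28.35 g/oz ≈ 5 oz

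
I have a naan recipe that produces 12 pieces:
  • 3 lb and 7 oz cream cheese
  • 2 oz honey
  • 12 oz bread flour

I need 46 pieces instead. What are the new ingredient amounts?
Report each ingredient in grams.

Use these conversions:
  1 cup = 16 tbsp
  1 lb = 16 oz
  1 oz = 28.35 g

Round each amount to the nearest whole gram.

cream cheese: 5977 g; honey: 217 g; bread flour: 1304 g

Scaling factor: 46/12 = 23/6.
cream cheese: (3 lb + 7 oz = 3.4375 lb) × 23/6 × 16 oz/lb × 28.35 g/oz ≈ 5977 g
honey: 2 oz × 23/6 × 28.35 g/oz ≈ 217 g
bread flour: 12 oz × 23/6 × 28.35 g/oz ≈ 1304 g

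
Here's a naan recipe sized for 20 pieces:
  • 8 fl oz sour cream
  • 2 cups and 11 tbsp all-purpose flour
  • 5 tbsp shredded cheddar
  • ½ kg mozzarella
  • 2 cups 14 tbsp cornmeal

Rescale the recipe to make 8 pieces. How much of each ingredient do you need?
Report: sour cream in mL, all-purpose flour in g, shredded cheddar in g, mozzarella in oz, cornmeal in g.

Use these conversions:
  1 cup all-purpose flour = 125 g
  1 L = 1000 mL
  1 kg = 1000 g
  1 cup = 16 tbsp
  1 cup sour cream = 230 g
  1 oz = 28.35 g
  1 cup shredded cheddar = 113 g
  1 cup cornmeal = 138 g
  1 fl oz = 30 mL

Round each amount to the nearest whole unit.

Scaling factor: 8/20 = 2/5 = 0.4.
sour cream: 8 fl oz × 2/5 × 30 mL/fl oz = 96 mL
all-purpose flour: (2 cup + 11 tbsp = 2.6875 cup) × 2/5 × 125 g/cup ≈ 134 g
shredded cheddar: 5 tbsp × 2/5 ÷ 16 tbsp/cup × 113 g/cup ≈ 14 g
mozzarella: 0.5 kg × 2/5 × 1000 g/kg ÷ 28.35 g/oz ≈ 7 oz
cornmeal: (2 cup + 14 tbsp = 2.875 cup) × 2/5 × 138 g/cup ≈ 159 g

sour cream: 96 mL; all-purpose flour: 134 g; shredded cheddar: 14 g; mozzarella: 7 oz; cornmeal: 159 g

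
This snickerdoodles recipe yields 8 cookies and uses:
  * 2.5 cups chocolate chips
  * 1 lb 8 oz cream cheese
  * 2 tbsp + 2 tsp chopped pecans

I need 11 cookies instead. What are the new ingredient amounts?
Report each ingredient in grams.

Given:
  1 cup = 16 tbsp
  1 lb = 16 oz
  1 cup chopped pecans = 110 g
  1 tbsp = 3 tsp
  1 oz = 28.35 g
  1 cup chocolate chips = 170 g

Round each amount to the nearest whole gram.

Scaling factor: 11/8 = 1.375.
chocolate chips: 2.5 cup × 11/8 × 170 g/cup ≈ 584 g
cream cheese: (1 lb + 8 oz = 1.5 lb) × 11/8 × 16 oz/lb × 28.35 g/oz ≈ 936 g
chopped pecans: (2 tbsp + 2 tsp = 8/3 tbsp) × 11/8 ÷ 16 tbsp/cup × 110 g/cup ≈ 25 g

chocolate chips: 584 g; cream cheese: 936 g; chopped pecans: 25 g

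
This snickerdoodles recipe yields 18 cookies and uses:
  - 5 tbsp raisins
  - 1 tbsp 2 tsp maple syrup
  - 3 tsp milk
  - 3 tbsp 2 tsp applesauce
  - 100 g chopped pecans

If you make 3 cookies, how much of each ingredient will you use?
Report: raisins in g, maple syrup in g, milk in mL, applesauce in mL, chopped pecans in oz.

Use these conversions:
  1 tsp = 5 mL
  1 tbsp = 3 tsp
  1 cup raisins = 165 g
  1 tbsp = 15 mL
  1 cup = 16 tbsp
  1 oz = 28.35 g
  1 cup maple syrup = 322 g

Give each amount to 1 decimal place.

Scaling factor: 3/18 = 1/6.
raisins: 5 tbsp × 1/6 ÷ 16 tbsp/cup × 165 g/cup ≈ 8.6 g
maple syrup: (1 tbsp + 2 tsp = 5/3 tbsp) × 1/6 ÷ 16 tbsp/cup × 322 g/cup ≈ 5.6 g
milk: 3 tsp × 1/6 × 5 mL/tsp = 2.5 mL
applesauce: (3 tbsp + 2 tsp = 11/3 tbsp) × 1/6 × 15 mL/tbsp ≈ 9.2 mL
chopped pecans: 100 g × 1/6 ÷ 28.35 g/oz ≈ 0.6 oz

raisins: 8.6 g; maple syrup: 5.6 g; milk: 2.5 mL; applesauce: 9.2 mL; chopped pecans: 0.6 oz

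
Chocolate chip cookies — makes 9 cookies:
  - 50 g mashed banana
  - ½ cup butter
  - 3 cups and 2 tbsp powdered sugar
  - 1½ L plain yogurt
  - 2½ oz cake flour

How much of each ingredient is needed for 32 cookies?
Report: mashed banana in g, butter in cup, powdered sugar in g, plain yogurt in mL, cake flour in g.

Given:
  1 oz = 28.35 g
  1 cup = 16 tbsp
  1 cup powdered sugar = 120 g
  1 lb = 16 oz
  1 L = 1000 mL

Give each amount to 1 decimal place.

mashed banana: 177.8 g; butter: 1.8 cup; powdered sugar: 1333.3 g; plain yogurt: 5333.3 mL; cake flour: 252.0 g

Scaling factor: 32/9.
mashed banana: 50 g × 32/9 ≈ 177.8 g
butter: 0.5 cup × 32/9 ≈ 1.8 cup
powdered sugar: (3 cup + 2 tbsp = 3.125 cup) × 32/9 × 120 g/cup ≈ 1333.3 g
plain yogurt: 1.5 L × 32/9 × 1000 mL/L ≈ 5333.3 mL
cake flour: 2.5 oz × 32/9 × 28.35 g/oz = 252.0 g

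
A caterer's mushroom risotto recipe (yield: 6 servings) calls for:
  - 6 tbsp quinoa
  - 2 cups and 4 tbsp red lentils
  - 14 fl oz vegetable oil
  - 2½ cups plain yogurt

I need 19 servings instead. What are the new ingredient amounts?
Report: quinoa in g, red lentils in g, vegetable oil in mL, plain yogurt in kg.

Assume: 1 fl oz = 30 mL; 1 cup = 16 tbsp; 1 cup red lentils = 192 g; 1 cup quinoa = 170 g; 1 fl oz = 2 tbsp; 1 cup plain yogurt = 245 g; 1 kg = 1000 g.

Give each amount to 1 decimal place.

quinoa: 201.9 g; red lentils: 1368.0 g; vegetable oil: 1330.0 mL; plain yogurt: 1.9 kg

Scaling factor: 19/6.
quinoa: 6 tbsp × 19/6 ÷ 16 tbsp/cup × 170 g/cup ≈ 201.9 g
red lentils: (2 cup + 4 tbsp = 2.25 cup) × 19/6 × 192 g/cup = 1368.0 g
vegetable oil: 14 fl oz × 19/6 × 30 mL/fl oz = 1330.0 mL
plain yogurt: 2.5 cup × 19/6 × 245 g/cup ÷ 1000 g/kg ≈ 1.9 kg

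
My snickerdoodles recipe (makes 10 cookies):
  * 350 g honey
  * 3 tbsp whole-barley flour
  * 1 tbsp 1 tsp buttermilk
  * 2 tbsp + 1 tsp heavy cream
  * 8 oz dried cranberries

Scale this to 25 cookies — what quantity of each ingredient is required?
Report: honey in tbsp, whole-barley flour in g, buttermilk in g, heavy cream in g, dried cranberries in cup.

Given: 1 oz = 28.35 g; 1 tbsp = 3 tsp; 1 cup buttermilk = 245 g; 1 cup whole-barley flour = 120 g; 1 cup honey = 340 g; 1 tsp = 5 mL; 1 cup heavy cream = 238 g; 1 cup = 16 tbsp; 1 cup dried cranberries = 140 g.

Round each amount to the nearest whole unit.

Scaling factor: 25/10 = 5/2 = 2.5.
honey: 350 g × 5/2 ÷ 340 g/cup × 16 tbsp/cup ≈ 41 tbsp
whole-barley flour: 3 tbsp × 5/2 ÷ 16 tbsp/cup × 120 g/cup ≈ 56 g
buttermilk: (1 tbsp + 1 tsp = 4/3 tbsp) × 5/2 ÷ 16 tbsp/cup × 245 g/cup ≈ 51 g
heavy cream: (2 tbsp + 1 tsp = 7/3 tbsp) × 5/2 ÷ 16 tbsp/cup × 238 g/cup ≈ 87 g
dried cranberries: 8 oz × 5/2 × 28.35 g/oz ÷ 140 g/cup ≈ 4 cup

honey: 41 tbsp; whole-barley flour: 56 g; buttermilk: 51 g; heavy cream: 87 g; dried cranberries: 4 cup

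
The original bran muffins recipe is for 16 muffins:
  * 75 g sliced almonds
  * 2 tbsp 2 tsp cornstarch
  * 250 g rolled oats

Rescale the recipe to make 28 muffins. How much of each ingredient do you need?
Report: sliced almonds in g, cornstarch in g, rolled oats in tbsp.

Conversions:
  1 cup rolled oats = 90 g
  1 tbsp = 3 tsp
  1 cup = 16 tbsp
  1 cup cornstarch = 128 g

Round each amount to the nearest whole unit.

sliced almonds: 131 g; cornstarch: 37 g; rolled oats: 78 tbsp

Scaling factor: 28/16 = 7/4 = 1.75.
sliced almonds: 75 g × 7/4 ≈ 131 g
cornstarch: (2 tbsp + 2 tsp = 8/3 tbsp) × 7/4 ÷ 16 tbsp/cup × 128 g/cup ≈ 37 g
rolled oats: 250 g × 7/4 ÷ 90 g/cup × 16 tbsp/cup ≈ 78 tbsp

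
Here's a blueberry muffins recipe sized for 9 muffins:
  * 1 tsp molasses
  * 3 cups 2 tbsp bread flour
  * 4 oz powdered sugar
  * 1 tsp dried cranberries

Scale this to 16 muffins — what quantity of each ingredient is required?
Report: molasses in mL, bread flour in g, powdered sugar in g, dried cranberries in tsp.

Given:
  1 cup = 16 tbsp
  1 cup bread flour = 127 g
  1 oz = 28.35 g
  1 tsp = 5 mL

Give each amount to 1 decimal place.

molasses: 8.9 mL; bread flour: 705.6 g; powdered sugar: 201.6 g; dried cranberries: 1.8 tsp

Scaling factor: 16/9.
molasses: 1 tsp × 16/9 × 5 mL/tsp ≈ 8.9 mL
bread flour: (3 cup + 2 tbsp = 3.125 cup) × 16/9 × 127 g/cup ≈ 705.6 g
powdered sugar: 4 oz × 16/9 × 28.35 g/oz = 201.6 g
dried cranberries: 1 tsp × 16/9 ≈ 1.8 tsp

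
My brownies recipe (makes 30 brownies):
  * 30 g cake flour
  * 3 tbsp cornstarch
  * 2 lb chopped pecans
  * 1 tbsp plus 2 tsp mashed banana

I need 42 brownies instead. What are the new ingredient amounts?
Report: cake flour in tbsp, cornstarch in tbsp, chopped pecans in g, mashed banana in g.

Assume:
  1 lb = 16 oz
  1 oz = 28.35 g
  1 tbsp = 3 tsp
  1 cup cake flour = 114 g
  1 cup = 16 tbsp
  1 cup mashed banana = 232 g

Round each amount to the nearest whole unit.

Scaling factor: 42/30 = 7/5 = 1.4.
cake flour: 30 g × 7/5 ÷ 114 g/cup × 16 tbsp/cup ≈ 6 tbsp
cornstarch: 3 tbsp × 7/5 ≈ 4 tbsp
chopped pecans: 2 lb × 7/5 × 16 oz/lb × 28.35 g/oz ≈ 1270 g
mashed banana: (1 tbsp + 2 tsp = 5/3 tbsp) × 7/5 ÷ 16 tbsp/cup × 232 g/cup ≈ 34 g

cake flour: 6 tbsp; cornstarch: 4 tbsp; chopped pecans: 1270 g; mashed banana: 34 g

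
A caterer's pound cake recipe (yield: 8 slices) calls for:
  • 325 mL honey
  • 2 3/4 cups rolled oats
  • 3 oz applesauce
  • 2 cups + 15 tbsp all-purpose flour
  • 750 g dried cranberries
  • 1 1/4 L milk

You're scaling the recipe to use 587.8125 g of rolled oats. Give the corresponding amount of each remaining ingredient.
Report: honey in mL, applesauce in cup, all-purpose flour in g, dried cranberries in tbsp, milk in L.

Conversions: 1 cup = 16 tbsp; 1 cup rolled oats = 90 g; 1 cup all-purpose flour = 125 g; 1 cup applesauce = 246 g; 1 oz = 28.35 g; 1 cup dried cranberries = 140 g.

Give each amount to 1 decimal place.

The original recipe has 247.5 g of rolled oats, so the scaling factor is 587.8125 ÷ 247.5 = 19/8 = 2.375.
honey: 325 mL × 19/8 ≈ 771.9 mL
applesauce: 3 oz × 19/8 × 28.35 g/oz ÷ 246 g/cup ≈ 0.8 cup
all-purpose flour: (2 cup + 15 tbsp = 2.9375 cup) × 19/8 × 125 g/cup ≈ 872.1 g
dried cranberries: 750 g × 19/8 ÷ 140 g/cup × 16 tbsp/cup ≈ 203.6 tbsp
milk: 1.25 L × 19/8 ≈ 3.0 L

honey: 771.9 mL; applesauce: 0.8 cup; all-purpose flour: 872.1 g; dried cranberries: 203.6 tbsp; milk: 3.0 L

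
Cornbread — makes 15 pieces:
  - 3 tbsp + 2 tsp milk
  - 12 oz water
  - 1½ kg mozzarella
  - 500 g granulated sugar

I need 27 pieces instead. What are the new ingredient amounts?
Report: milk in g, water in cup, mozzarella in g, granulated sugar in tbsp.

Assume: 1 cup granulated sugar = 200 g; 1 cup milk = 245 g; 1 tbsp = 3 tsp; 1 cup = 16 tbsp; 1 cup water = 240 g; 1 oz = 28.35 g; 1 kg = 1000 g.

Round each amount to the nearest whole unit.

milk: 101 g; water: 3 cup; mozzarella: 2700 g; granulated sugar: 72 tbsp

Scaling factor: 27/15 = 9/5 = 1.8.
milk: (3 tbsp + 2 tsp = 11/3 tbsp) × 9/5 ÷ 16 tbsp/cup × 245 g/cup ≈ 101 g
water: 12 oz × 9/5 × 28.35 g/oz ÷ 240 g/cup ≈ 3 cup
mozzarella: 1.5 kg × 9/5 × 1000 g/kg = 2700 g
granulated sugar: 500 g × 9/5 ÷ 200 g/cup × 16 tbsp/cup = 72 tbsp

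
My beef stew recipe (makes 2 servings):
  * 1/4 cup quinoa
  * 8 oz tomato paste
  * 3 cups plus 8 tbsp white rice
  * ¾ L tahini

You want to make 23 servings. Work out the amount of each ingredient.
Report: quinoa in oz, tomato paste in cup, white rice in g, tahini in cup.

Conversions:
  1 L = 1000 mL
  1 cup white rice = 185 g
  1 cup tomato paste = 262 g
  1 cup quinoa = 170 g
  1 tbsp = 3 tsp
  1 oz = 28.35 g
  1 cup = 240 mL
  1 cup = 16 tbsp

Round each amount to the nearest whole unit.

quinoa: 17 oz; tomato paste: 10 cup; white rice: 7446 g; tahini: 36 cup

Scaling factor: 23/2 = 11.5.
quinoa: 0.25 cup × 23/2 × 170 g/cup ÷ 28.35 g/oz ≈ 17 oz
tomato paste: 8 oz × 23/2 × 28.35 g/oz ÷ 262 g/cup ≈ 10 cup
white rice: (3 cup + 8 tbsp = 3.5 cup) × 23/2 × 185 g/cup ≈ 7446 g
tahini: 0.75 L × 23/2 × 1000 mL/L ÷ 240 mL/cup ≈ 36 cup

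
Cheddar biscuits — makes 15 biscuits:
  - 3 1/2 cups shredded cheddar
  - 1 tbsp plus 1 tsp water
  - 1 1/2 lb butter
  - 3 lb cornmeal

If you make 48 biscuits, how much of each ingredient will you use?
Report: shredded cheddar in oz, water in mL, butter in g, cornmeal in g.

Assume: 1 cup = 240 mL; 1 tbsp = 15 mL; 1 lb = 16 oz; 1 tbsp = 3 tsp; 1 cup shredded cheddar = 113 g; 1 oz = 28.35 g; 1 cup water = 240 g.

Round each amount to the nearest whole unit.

Scaling factor: 48/15 = 16/5 = 3.2.
shredded cheddar: 3.5 cup × 16/5 × 113 g/cup ÷ 28.35 g/oz ≈ 45 oz
water: (1 tbsp + 1 tsp = 4/3 tbsp) × 16/5 × 15 mL/tbsp = 64 mL
butter: 1.5 lb × 16/5 × 16 oz/lb × 28.35 g/oz ≈ 2177 g
cornmeal: 3 lb × 16/5 × 16 oz/lb × 28.35 g/oz ≈ 4355 g

shredded cheddar: 45 oz; water: 64 mL; butter: 2177 g; cornmeal: 4355 g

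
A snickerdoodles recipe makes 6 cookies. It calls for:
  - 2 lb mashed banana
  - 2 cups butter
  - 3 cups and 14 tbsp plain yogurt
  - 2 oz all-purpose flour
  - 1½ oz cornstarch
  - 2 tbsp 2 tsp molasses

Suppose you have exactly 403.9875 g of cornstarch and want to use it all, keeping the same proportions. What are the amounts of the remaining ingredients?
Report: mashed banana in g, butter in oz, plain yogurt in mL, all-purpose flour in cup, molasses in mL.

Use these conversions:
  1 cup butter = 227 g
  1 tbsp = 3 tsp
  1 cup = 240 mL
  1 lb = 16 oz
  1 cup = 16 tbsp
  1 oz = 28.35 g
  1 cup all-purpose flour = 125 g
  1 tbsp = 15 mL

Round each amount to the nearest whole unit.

The original recipe has 42.525 g of cornstarch, so the scaling factor is 403.9875 ÷ 42.525 = 19/2 = 9.5.
mashed banana: 2 lb × 19/2 × 16 oz/lb × 28.35 g/oz ≈ 8618 g
butter: 2 cup × 19/2 × 227 g/cup ÷ 28.35 g/oz ≈ 152 oz
plain yogurt: (3 cup + 14 tbsp = 3.875 cup) × 19/2 × 240 mL/cup = 8835 mL
all-purpose flour: 2 oz × 19/2 × 28.35 g/oz ÷ 125 g/cup ≈ 4 cup
molasses: (2 tbsp + 2 tsp = 8/3 tbsp) × 19/2 × 15 mL/tbsp = 380 mL

mashed banana: 8618 g; butter: 152 oz; plain yogurt: 8835 mL; all-purpose flour: 4 cup; molasses: 380 mL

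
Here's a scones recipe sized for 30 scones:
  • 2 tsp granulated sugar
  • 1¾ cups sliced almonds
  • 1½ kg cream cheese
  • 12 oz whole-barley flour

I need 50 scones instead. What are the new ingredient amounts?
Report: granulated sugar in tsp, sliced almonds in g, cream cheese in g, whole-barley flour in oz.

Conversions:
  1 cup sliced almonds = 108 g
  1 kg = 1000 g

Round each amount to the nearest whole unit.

Scaling factor: 50/30 = 5/3.
granulated sugar: 2 tsp × 5/3 ≈ 3 tsp
sliced almonds: 1.75 cup × 5/3 × 108 g/cup = 315 g
cream cheese: 1.5 kg × 5/3 × 1000 g/kg = 2500 g
whole-barley flour: 12 oz × 5/3 = 20 oz

granulated sugar: 3 tsp; sliced almonds: 315 g; cream cheese: 2500 g; whole-barley flour: 20 oz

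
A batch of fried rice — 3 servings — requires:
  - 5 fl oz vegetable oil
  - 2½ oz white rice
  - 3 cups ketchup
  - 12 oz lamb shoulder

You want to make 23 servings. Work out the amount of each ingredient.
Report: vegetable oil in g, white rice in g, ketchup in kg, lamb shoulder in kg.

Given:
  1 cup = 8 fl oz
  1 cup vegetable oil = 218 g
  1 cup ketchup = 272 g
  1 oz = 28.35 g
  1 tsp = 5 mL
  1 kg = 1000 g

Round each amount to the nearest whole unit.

Scaling factor: 23/3.
vegetable oil: 5 fl oz × 23/3 ÷ 8 fl oz/cup × 218 g/cup ≈ 1045 g
white rice: 2.5 oz × 23/3 × 28.35 g/oz ≈ 543 g
ketchup: 3 cup × 23/3 × 272 g/cup ÷ 1000 g/kg ≈ 6 kg
lamb shoulder: 12 oz × 23/3 × 28.35 g/oz ÷ 1000 g/kg ≈ 3 kg

vegetable oil: 1045 g; white rice: 543 g; ketchup: 6 kg; lamb shoulder: 3 kg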